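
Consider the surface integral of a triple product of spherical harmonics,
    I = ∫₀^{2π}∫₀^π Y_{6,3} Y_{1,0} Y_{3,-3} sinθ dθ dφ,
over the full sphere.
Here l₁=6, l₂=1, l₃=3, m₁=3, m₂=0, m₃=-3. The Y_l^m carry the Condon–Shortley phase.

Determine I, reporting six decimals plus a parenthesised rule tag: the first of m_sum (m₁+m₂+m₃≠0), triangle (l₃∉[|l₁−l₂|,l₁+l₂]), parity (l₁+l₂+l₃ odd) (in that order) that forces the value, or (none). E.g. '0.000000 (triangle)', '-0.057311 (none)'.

0.000000 (triangle)

l₃=3 ∉ [5,7] — triangle fails ⇒ I = 0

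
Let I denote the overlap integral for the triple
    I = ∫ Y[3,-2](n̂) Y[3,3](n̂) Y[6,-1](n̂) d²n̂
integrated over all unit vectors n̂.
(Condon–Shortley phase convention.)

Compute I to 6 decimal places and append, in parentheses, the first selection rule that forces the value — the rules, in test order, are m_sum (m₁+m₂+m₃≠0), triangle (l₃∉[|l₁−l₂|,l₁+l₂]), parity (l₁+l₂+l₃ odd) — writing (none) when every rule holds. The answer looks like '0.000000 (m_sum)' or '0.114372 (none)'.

Checks pass: Σm=0; 12 even; l₃=6∈[0,6].
(2·3+1)(2·3+1)(2·6+1) = 637
Δ: 0! 6! 6! / 13! → 1/12012
sum: t=0:+1/1296 = 1/1296
3j²(3 3 6; 0 0 0) = Δ·Π!·Σ² = 100/3003  (sign +1)
sum: t=0:+1/86400 = 1/86400
3j²(3 3 6; -2 3 -1) = Δ·Π!·Σ² = 1/1716  (sign -1)
combine: 4πI² = 637·100/3003·1/1716 = 175/14157
take √, sign -1: I = -0.03136379
No selection rule forces the value: the integral is nonzero (none).

-0.031364 (none)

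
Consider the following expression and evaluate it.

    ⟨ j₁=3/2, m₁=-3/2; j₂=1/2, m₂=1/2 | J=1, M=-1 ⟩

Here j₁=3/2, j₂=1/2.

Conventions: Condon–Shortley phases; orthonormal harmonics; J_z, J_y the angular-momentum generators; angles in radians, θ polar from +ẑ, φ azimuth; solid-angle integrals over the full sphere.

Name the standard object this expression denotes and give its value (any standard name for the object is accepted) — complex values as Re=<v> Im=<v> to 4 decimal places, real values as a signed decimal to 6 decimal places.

Clebsch–Gordan coefficient, −√(3/4) ≈ -0.866025

This is a Clebsch–Gordan (vector-coupling) coefficient.
j₁+j₂−J=1  J+j₁−j₂=2  J−j₁+j₂=0  j₁+j₂+J+1=4
(j₁±m₁, j₂±m₂, J±M) = (0,3,1,0,0,2)
P² = 3
sum k=1..1:
  [1] −1/2 = -1/2
S = -1/2
C² = P²·S² = 3/4 ; C = -0.866025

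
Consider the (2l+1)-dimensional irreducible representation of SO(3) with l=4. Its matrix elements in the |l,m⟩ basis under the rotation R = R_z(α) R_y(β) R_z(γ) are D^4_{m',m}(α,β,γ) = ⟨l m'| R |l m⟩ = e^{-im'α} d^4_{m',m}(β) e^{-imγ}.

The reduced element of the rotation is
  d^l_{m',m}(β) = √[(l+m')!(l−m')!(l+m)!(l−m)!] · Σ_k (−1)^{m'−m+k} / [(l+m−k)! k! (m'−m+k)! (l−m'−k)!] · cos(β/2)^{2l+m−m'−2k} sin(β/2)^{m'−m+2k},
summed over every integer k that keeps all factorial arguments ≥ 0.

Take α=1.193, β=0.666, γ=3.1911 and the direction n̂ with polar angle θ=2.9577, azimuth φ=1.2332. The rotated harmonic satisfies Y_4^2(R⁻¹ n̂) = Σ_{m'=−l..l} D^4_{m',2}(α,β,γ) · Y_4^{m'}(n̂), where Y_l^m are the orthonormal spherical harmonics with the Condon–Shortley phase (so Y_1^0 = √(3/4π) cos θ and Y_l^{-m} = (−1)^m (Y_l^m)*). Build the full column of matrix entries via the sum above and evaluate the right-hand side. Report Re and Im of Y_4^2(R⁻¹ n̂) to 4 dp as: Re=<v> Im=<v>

Need the full column D^4_{m',2} for m'=−4..4 at α=1.1930, β=0.6660, γ=3.1911.
cos(β/2)=0.945066, sin(β/2)=0.326880
d^4_{-4,2}: single k=6 term ⇒ +0.005765;  D = -0.000227-0.005761i
d^4_{-3,2}: k∈[5..6] ⇒ +0.035360 -0.001410 = +0.033950;  D = -0.032025-0.011270i
d^4_{-2,2}: k∈[4..6] ⇒ +0.136613 -0.013075 +0.000130 = +0.123668;  D = -0.081190+0.093285i
d^4_{-1,2}: k∈[3..5] ⇒ +0.372383 -0.066824 +0.001599 = +0.307158;  D = +0.140969+0.272898i
d^4_{0,2}: k∈[2..4] ⇒ +0.722221 -0.230404 +0.010336 = +0.502153;  D = +0.499693-0.049639i
d^4_{1,2}: k∈[1..3] ⇒ +0.933811 -0.558574 +0.044549 = +0.419786;  D = +0.115519-0.403579i
d^4_{2,2}: k∈[0..2] ⇒ +0.636351 -0.913545 +0.136613 = -0.140581;  D = +0.111352+0.085812i
d^4_{3,2}: k∈[0..1] ⇒ -0.823544 +0.295570 = -0.527974;  D = +0.453817-0.269829i
d^4_{4,2}: single k=0 term ⇒ +0.402835;  D = +0.063632+0.397778i
Y_4^{m'}(θ=2.9577,φ=1.2332) and Σ D·Y over m':
  (-0.0002-0.0058i)·(+0.0001+0.0005i)  (-0.0320-0.0113i)·(+0.0064-0.0040i)  (-0.0812+0.0933i)·(-0.0503-0.0403i)  (+0.1410+0.2729i)·(-0.1061+0.3022i)  (+0.4997-0.0496i)·(+0.7089+0.0000i)  (+0.1155-0.4036i)·(+0.1061+0.3022i)  (+0.1114+0.0858i)·(-0.0503+0.0403i)  (+0.4538-0.2698i)·(-0.0064-0.0040i)  (+0.0636+0.3978i)·(+0.0001-0.0005i)
Y_4^2(R⁻¹ n̂) = +0.385808-0.030716i

Re=0.3858 Im=-0.0307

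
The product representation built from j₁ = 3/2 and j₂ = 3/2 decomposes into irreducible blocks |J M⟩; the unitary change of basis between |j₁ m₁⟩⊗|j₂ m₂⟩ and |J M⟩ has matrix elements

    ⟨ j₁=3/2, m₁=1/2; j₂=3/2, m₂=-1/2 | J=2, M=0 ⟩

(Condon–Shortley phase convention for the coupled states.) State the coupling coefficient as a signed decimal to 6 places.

j₁+j₂−J=1  J+j₁−j₂=2  J−j₁+j₂=2  j₁+j₂+J+1=6
(j₁±m₁, j₂±m₂, J±M) = (2,1,1,2,2,2)
P² = 4/9
sum k=0..1:
  [0] +1/1 = 1
  [1] −1/4 = -1/4
S = 3/4
C² = P²·S² = 1/4 ; C = +0.500000

+√(1/4) ≈ +0.500000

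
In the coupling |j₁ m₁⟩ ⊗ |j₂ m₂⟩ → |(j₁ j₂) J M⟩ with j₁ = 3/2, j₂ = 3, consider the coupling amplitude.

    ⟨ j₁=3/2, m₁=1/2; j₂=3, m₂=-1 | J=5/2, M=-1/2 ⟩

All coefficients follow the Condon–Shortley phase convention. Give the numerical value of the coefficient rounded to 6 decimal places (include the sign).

j₁+j₂−J=2  J+j₁−j₂=1  J−j₁+j₂=4  j₁+j₂+J+1=8
(j₁±m₁, j₂±m₂, J±M) = (2,1,2,4,2,3)
P² = 288/35
sum k=0..1:
  [0] +1/8 = 1/8
  [1] −1/6 = -1/6
S = -1/24
C² = P²·S² = 1/70 ; C = -0.119523

−√(1/70) ≈ -0.119523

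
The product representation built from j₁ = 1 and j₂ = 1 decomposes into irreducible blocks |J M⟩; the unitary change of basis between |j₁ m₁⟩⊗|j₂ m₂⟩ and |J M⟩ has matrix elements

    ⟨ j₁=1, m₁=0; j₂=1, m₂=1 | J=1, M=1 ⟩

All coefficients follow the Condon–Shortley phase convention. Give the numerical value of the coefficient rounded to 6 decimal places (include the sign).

-0.707107  (= −√(1/2))

√[3·1!1!1!/4! · 1!1!2!0!2!0!] = √(1/2)
  +(−1)^1/∏(1,0,0,1,1,0)! = -1  (running -1)
⟨..|..⟩ = √(1/2)·(-1) = -0.707107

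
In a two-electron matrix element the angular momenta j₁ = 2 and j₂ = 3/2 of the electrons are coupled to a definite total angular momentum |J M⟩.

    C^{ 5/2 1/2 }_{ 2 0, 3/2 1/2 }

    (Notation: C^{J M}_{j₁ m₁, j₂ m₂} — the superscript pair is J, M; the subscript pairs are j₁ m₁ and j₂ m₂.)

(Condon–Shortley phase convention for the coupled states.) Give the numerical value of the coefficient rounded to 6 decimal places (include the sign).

triangle: 1!×3!×2!/7! = 12/5040
(j±m)!: 2!×2!×2!×1!×3!×2! = 96
prefactor² = (2J+1)×Δ×N² = 48/35
  k=0: +1/(0!×1!×2!×2!×1!×0!) = 1/4
  k=1: −1/(1!×0!×1!×1!×2!×1!) = -1/2
Σ = -1/4  ⇒  CG² = 48/35×(-1/4)² = 3/35
CG = −√(3/35) = -0.292770

-0.292770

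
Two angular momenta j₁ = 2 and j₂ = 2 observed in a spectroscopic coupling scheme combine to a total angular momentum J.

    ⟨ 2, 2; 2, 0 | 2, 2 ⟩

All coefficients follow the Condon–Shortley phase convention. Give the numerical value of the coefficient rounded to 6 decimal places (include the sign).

+0.534522

triangle: 2!*2!*2!/7! = 8/5040
(j±m)!: 4!*0!*2!*2!*4!*0! = 2304
prefactor² = (2J+1)*Δ*N² = 128/7
  k=0: +1/(0!*2!*0!*2!*2!*0!) = 1/8
Σ = 1/8  ⇒  CG² = 128/7*(1/8)² = 2/7
CG = +√(2/7) = +0.534522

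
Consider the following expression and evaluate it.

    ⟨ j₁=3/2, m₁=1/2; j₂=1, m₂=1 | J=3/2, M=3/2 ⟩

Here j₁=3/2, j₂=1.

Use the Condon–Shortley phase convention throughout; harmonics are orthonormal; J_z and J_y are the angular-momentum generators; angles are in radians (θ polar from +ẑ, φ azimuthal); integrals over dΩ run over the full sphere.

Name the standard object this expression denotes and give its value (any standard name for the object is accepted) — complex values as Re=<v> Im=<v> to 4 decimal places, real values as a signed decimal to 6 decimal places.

This is a Clebsch–Gordan (vector-coupling) coefficient.
j₁+j₂−J=1  J+j₁−j₂=2  J−j₁+j₂=1  j₁+j₂+J+1=5
(j₁±m₁, j₂±m₂, J±M) = (2,1,2,0,3,0)
P² = 8/5
sum k=1..1:
  [1] −1/2 = -1/2
S = -1/2
C² = P²·S² = 2/5 ; C = -0.632456

Clebsch–Gordan coefficient, −√(2/5) ≈ -0.632456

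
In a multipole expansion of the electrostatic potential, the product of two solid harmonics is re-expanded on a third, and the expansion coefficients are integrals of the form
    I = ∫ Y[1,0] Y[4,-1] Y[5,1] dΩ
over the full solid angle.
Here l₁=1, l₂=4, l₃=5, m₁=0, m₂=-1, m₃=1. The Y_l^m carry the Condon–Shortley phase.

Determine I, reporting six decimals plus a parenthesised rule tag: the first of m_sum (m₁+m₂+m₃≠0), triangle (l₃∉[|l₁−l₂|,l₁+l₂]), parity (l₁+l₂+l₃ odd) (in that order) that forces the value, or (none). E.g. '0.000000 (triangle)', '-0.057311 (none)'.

-0.240571 (none)

Checks pass: Σm=0; 10 even; l₃=5∈[3,5].
(2·1+1)(2·4+1)(2·5+1) = 297
Δ: 0! 2! 8! / 11! → 1/495
sum: t=0:+1/576 = 1/576
3j²(1 4 5; 0 0 0) = Δ·Π!·Σ² = 5/99  (sign -1)
sum: t=0:+1/720 = 1/720
3j²(1 4 5; 0 -1 1) = Δ·Π!·Σ² = 8/165  (sign +1)
combine: 4πI² = 297·5/99·8/165 = 8/11
take √, sign -1: I = -0.24057125
No selection rule forces the value: the integral is nonzero (none).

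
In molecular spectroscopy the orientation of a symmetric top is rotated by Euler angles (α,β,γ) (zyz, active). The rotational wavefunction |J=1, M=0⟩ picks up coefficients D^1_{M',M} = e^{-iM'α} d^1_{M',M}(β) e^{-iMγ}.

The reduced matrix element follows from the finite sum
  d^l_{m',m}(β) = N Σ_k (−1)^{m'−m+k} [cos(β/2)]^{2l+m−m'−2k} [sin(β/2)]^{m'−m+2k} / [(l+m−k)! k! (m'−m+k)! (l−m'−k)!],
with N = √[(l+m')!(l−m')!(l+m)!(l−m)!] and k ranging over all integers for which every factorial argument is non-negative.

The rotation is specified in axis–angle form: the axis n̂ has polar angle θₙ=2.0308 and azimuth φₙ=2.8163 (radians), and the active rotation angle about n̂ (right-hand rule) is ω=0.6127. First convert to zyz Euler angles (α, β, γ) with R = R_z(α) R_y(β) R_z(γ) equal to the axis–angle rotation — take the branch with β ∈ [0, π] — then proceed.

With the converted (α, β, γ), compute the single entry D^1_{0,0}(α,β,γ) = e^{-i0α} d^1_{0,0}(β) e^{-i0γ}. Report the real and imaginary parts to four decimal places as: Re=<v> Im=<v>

Axis–angle → zyz. n̂ = (sinθₙcosφₙ, sinθₙsinφₙ, cosθₙ) = (-0.849059, +0.286365, -0.443951), ω = 0.6127.
R = I cosω + sinω [n̂]ₓ + (1−cosω) n̂n̂ᵀ gives
  R = [+0.949232, +0.211079, +0.233249; -0.299535, +0.833015, +0.465150; -0.096116, -0.511401, +0.853950]
β = atan2(√(R₁₃²+R₂₃²), R₃₃) = 0.547267; α = atan2(R₂₃, R₁₃) mod 2π = 1.105991; γ = atan2(R₃₂, −R₃₁) mod 2π = 4.898169
First d^1_{0,0}(β=0.5473), then the phase factors e^{-i(0)α} and e^{-i(0)γ}:
Half-angle: c=0.962795, s=0.270232. N=√(1·1·1·1)=1.000000
k∈{0,1} keeps every argument non-negative
  k=0: (−1)^0·1.0000/(1)·0.9628^2·0.2702^0 = +0.926975
  k=1: (−1)^1·1.0000/(1)·0.9628^0·0.2702^2 = -0.073025
d^1_{0,0}(0.5473) = +0.926975 -0.073025 = +0.853950
Attach z-rotation phases: D = e^{-i(0)(1.1060)}·(+0.853950)·e^{-i(0)(4.8982)} = +0.853950+0.000000i

Re=0.8539 Im=0.0000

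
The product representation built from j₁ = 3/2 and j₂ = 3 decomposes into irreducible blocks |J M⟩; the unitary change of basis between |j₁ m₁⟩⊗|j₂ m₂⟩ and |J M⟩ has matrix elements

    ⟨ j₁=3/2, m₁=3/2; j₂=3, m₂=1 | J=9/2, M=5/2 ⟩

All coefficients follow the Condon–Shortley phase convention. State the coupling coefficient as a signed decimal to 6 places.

triangle: 0!·3!·6!/10! = 4320/3628800
(j±m)!: 3!·0!·4!·2!·7!·2! = 2903040
prefactor² = (2J+1)·Δ·N² = 34560
  k=0: +1/(0!·0!·0!·4!·3!·2!) = 1/288
Σ = 1/288  ⇒  CG² = 34560·(1/288)² = 5/12
CG = +√(5/12) = +0.645497

+√(5/12) ≈ +0.645497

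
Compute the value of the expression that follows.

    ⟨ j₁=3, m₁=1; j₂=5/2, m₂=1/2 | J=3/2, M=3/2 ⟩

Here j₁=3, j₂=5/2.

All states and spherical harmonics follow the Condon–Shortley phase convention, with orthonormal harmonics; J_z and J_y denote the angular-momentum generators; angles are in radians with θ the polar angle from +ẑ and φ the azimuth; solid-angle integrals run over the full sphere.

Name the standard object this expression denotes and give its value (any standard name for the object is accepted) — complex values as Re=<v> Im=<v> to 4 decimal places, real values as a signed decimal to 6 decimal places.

This is a Clebsch–Gordan (vector-coupling) coefficient.
triangle: 4!*2!*1!/8! = 48/40320
(j±m)!: 4!*2!*3!*2!*3!*0! = 3456
prefactor² = (2J+1)*Δ*N² = 576/35
  k=2: +1/(2!*2!*0!*1!*2!*0!) = 1/8
Σ = 1/8  ⇒  CG² = 576/35*(1/8)² = 9/35
CG = +√(9/35) = +0.507093

Clebsch–Gordan coefficient, +√(9/35) ≈ +0.507093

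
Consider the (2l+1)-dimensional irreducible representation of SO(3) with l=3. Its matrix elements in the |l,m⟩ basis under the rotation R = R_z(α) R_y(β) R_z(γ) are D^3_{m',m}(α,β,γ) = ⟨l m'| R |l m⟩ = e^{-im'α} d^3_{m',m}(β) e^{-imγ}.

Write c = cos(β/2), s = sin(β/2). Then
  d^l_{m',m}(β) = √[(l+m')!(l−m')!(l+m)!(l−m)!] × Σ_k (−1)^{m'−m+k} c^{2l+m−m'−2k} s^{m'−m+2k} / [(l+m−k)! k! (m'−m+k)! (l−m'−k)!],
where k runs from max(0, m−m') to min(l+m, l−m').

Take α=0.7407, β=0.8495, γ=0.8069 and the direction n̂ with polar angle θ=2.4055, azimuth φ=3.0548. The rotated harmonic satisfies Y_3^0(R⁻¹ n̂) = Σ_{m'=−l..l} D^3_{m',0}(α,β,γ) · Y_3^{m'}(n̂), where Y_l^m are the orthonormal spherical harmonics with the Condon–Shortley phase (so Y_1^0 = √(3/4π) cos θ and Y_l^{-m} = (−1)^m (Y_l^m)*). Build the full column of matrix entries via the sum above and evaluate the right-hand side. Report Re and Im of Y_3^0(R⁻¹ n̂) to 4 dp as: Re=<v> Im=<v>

Re=-0.1393 Im=0.0000

Need the full column D^3_{m',0} for m'=−3..3 at α=0.7407, β=0.8495, γ=0.8069.
cos(β/2)=0.911142, sin(β/2)=0.412093
d^3_{-3,0}: single k=3 term ⇒ +0.236733;  D = -0.143513+0.188272i
d^3_{-2,0}: k∈[2..3] ⇒ +0.641055 -0.131133 = +0.509921;  D = +0.045524+0.507885i
d^3_{-1,0}: k∈[1..3] ⇒ +0.896429 -0.550118 +0.037510 = +0.383822;  D = +0.283259+0.259005i
d^3_{0,0}: k∈[0..3] ⇒ +0.572158 -1.053360 +0.215474 -0.004897 = -0.270626;  D = -0.270626+0.000000i
d^3_{1,0}: k∈[0..2] ⇒ -0.896429 +0.550118 -0.037510 = -0.383822;  D = -0.283259+0.259005i
d^3_{2,0}: k∈[0..1] ⇒ +0.641055 -0.131133 = +0.509921;  D = +0.045524-0.507885i
d^3_{3,0}: single k=0 term ⇒ -0.236733;  D = +0.143513+0.188272i
Y_3^{m'}(θ=2.4055,φ=3.0548) and Σ D·Y over m':
  (-0.1435+0.1883i)·(-0.1220-0.0325i)  (+0.0455+0.5079i)·(-0.3363-0.0590i)  (+0.2833+0.2590i)·(-0.3775-0.0328i)  (-0.2706+0.0000i)·(+0.0702+0.0000i)  (-0.2833+0.2590i)·(+0.3775-0.0328i)  (+0.0455-0.5079i)·(-0.3363+0.0590i)  (+0.1435+0.1883i)·(+0.1220-0.0325i)
Y_3^0(R⁻¹ n̂) = -0.139280-0.000000i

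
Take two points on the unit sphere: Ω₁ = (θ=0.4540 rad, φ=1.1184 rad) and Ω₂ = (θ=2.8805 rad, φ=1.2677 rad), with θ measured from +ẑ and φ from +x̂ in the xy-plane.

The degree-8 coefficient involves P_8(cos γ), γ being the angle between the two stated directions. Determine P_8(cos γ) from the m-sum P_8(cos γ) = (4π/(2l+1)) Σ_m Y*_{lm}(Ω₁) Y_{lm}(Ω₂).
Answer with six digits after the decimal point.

Expand P_8 via completeness: Σ_{m} conj(Y_{8,m}) at Ω₁ times Y_{8,m} at Ω₂ —
  m=-8: (-0.00063 + 0.00032j) × (-0.00001 + 0.00001j) = 0.00000 - 0.00000j  (running Σ = 0.00000 - 0.00000j)
  m=-7: (0.00015 + 0.00578j) × (0.00013 + 0.00008j) = -0.00000 + 0.00000j  (running Σ = -0.00000 + 0.00000j)
  m=-6: (0.02709 + 0.01233j) × (0.00036 - 0.00140j) = 0.00003 - 0.00003j  (running Σ = 0.00003 - 0.00003j)
  m=-5: (0.08327 - 0.06889j) × (-0.00989 + 0.00055j) = -0.00079 + 0.00073j  (running Σ = -0.00076 + 0.00069j)
  m=-4: (-0.06631 - 0.27239j) × (0.01758 + 0.04692j) = 0.01162 - 0.00790j  (running Σ = 0.01086 - 0.00721j)
  m=-3: (-0.48152 - 0.10445j) × (0.14555 - 0.11332j) = -0.08192 + 0.03936j  (running Σ = -0.07107 + 0.03216j)
  m=-2: (-0.29558 + 0.37616j) × (-0.37976 - 0.26327j) = 0.21128 - 0.06503j  (running Σ = 0.14022 - 0.03288j)
  m=-1: (-0.00426 - 0.00877j) × (-0.19333 + 0.61820j) = 0.00625 - 0.00094j  (running Σ = 0.14646 - 0.03382j)
  m=0: (-0.47641 + 0.00000j) × (0.11575 + 0.00000j) = -0.05515 + 0.00000j  (running Σ = 0.09132 - 0.03382j)
  m=1: (0.00426 - 0.00877j) × (0.19333 + 0.61820j) = 0.00625 + 0.00094j  (running Σ = 0.09756 - 0.03288j)
  m=2: (-0.29558 - 0.37616j) × (-0.37976 + 0.26327j) = 0.21128 + 0.06503j  (running Σ = 0.30884 + 0.03216j)
  m=3: (0.48152 - 0.10445j) × (-0.14555 - 0.11332j) = -0.08192 - 0.03936j  (running Σ = 0.22692 - 0.00721j)
  m=4: (-0.06631 + 0.27239j) × (0.01758 - 0.04692j) = 0.01162 + 0.00790j  (running Σ = 0.23854 + 0.00069j)
  m=5: (-0.08327 - 0.06889j) × (0.00989 + 0.00055j) = -0.00079 - 0.00073j  (running Σ = 0.23775 - 0.00003j)
  m=6: (0.02709 - 0.01233j) × (0.00036 + 0.00140j) = 0.00003 + 0.00003j  (running Σ = 0.23778 + 0.00000j)
  m=7: (-0.00015 + 0.00578j) × (-0.00013 + 0.00008j) = -0.00000 - 0.00000j  (running Σ = 0.23778 - 0.00000j)
  m=8: (-0.00063 - 0.00032j) × (-0.00001 - 0.00001j) = 0.00000 + 0.00000j  (running Σ = 0.23778 + 0.00000j)
Σ over m = 0.23778 + 0.00000j; ×(4π/17) → 0.17577 + 0.00000j. Real part: 0.175765

0.175765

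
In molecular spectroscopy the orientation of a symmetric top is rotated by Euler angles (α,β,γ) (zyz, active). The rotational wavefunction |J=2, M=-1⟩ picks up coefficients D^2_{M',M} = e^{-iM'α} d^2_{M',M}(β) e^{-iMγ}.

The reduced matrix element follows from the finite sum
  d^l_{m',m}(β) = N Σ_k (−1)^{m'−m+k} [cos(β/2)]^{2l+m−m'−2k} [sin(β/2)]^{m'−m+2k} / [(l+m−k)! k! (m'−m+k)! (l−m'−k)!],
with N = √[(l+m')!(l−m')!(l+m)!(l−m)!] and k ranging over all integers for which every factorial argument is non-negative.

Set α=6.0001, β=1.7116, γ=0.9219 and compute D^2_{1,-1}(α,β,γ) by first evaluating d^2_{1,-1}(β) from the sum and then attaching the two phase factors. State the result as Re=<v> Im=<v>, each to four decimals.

Split into d^2_{1,-1}(β=1.7116) × two z-phases.
c=cos(1.711600/2)=0.655615, s=sin(1.711600/2)=0.755096; N=√[6·1·1·6]=6.000000
k∈{0,1} keeps every argument non-negative
  k=0: (−1)^2·6.0000/(2)·0.6556^2·0.7551^2 = +0.735229
  k=1: (−1)^3·6.0000/(6)·0.6556^0·0.7551^4 = -0.325093
d^2_{1,-1}(1.7116) = +0.735229 -0.325093 = +0.410136
Attach z-rotation phases: D = e^{-i(1)(6.0001)}·(+0.410136)·e^{-i(-1)(0.9219)} = +0.146708+0.382999i

Re=0.1467 Im=0.3830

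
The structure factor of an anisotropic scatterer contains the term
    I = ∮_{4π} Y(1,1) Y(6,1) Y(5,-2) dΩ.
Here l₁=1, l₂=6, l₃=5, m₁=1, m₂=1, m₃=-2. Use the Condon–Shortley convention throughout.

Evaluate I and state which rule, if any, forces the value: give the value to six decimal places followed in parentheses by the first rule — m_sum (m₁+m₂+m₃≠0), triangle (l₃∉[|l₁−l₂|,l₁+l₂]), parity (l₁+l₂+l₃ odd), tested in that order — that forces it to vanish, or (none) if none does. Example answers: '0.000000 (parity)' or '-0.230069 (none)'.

-0.129207 (none)

m-sum 0 ✓  L=12 even ✓  5≤5≤7 ✓
Π(2lᵢ+1) = 3×13×11 = 429
triangle coeff Δ(1,6,5) = 1/858
Σ_t [1,1]: t=1:−1/14400 = -1/14400
(3j)²=6/143 [(1 6 5; 0 0 0)], sign=+1
Σ_t [0,0]: t=0:+1/60480 = 1/60480
(3j)²=5/429 [(1 6 5; 1 1 -2)], sign=-1
⇒ 4πI² = 30/143
I = (-1)√(30/143/(4π)) = -0.12920749
No selection rule forces the value: the integral is nonzero (none).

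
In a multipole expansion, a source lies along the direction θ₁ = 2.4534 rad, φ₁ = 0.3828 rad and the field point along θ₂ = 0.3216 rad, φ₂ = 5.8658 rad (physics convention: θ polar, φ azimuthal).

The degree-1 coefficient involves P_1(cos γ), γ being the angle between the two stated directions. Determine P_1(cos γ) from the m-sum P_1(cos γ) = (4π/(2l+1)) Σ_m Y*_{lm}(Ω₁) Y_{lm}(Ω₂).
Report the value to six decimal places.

-0.592952

Expand P_1 via completeness: Σ_{m} conj(Y_{1,m}) at Ω₁ times Y_{1,m} at Ω₂ —
  m=-1: Y*=0.20356 + 0.08196j  Y=0.09983 + 0.04427j  product 0.01669 + 0.01719j
  m=+0: Y*=-0.37739 + 0.00000j  Y=0.46355 + 0.00000j  product -0.17494 + 0.00000j
  m=+1: Y*=-0.20356 + 0.08196j  Y=-0.09983 + 0.04427j  product 0.01669 - 0.01719j
Σ over m = -0.14156 + 0.00000j; ×(4π/3) → -0.59295 + 0.00000j. Real part: -0.592952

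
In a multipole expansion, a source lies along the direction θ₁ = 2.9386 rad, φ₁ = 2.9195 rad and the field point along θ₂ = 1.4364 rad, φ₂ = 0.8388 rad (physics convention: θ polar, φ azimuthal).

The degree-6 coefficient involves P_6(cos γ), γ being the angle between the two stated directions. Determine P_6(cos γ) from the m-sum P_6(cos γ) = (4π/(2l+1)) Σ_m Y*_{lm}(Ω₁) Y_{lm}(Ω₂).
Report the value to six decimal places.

Summing Y*_{l m}(θ₁,φ₁)·Y_{l m}(θ₂,φ₂) over m ∈ [−6, 6]; prefactor 4π/(2·6+1) = 0.966644:
  m=-6: (+0.000008-0.000032i) × (+0.144102+0.434243i) = +0.000015-0.000001i  (running Σ = +0.000015-0.000001i)
  m=-5: (+0.000242-0.000489i) × (-0.106182+0.186145i) = +0.000065+0.000097i  (running Σ = +0.000080+0.000096i)
  m=-4: (+0.003551-0.004369i) × (+0.269855-0.058536i) = +0.000702-0.001387i  (running Σ = +0.000783-0.001291i)
  m=-3: (+0.031040-0.024404i) × (+0.193022+0.139319i) = +0.009391-0.000386i  (running Σ = +0.010174-0.001677i)
  m=-2: (+0.168577-0.080227i) × (-0.023440-0.218632i) = -0.021492-0.034976i  (running Σ = -0.011318-0.036653i)
  m=-1: (+0.523034-0.118110i) × (+0.163504-0.181970i) = +0.064026-0.114488i  (running Σ = +0.052708-0.151141i)
  m=0: (+0.621761-0.000000i) × (-0.204378+0.000000i) = -0.127074+0.000000i  (running Σ = -0.074366-0.151141i)
  m=1: (-0.523034-0.118110i) × (-0.163504-0.181970i) = +0.064026+0.114488i  (running Σ = -0.010341-0.036653i)
  m=2: (+0.168577+0.080227i) × (-0.023440+0.218632i) = -0.021492+0.034976i  (running Σ = -0.031832-0.001677i)
  m=3: (-0.031040-0.024404i) × (-0.193022+0.139319i) = +0.009391+0.000386i  (running Σ = -0.022441-0.001291i)
  m=4: (+0.003551+0.004369i) × (+0.269855+0.058536i) = +0.000702+0.001387i  (running Σ = -0.021738+0.000096i)
  m=5: (-0.000242-0.000489i) × (+0.106182+0.186145i) = +0.000065-0.000097i  (running Σ = -0.021673-0.000001i)
  m=6: (+0.000008+0.000032i) × (+0.144102-0.434243i) = +0.000015+0.000001i  (running Σ = -0.021658+0.000000i)
Accumulated sum -0.021658+0.000000i; after 4π/(2l+1) scaling, -0.020936+0.000000i ⇒ P_6 = -0.020936

-0.020936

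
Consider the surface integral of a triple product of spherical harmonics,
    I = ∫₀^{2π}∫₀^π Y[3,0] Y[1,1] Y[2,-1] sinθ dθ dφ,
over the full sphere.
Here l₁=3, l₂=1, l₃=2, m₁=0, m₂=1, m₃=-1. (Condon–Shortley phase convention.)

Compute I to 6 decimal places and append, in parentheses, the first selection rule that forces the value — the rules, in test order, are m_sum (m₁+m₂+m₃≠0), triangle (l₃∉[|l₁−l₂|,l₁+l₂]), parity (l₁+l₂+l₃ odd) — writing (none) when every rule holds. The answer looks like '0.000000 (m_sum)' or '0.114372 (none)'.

Rules hold: Σm=0, L=6 even, 2≤2≤4.
N = 7·3·5 = 105
Δ = 2!·4!·0!/7! = 1/105
Racah Σ t=1..1: t=1:−1/4 = -1/4
⇒ 3j(3 1 2; 0 0 0)² = 3/35, sgn -1
Racah Σ t=2..2: t=2:+1/12 = 1/12
⇒ 3j(3 1 2; 0 1 -1)² = 1/35, sgn -1
4πI² = N·(3j₀)²·(3jₘ)² = 9/35
I = +1·√(0.257143/4π) = 0.14304817
No selection rule forces the value: the integral is nonzero (none).

0.143048 (none)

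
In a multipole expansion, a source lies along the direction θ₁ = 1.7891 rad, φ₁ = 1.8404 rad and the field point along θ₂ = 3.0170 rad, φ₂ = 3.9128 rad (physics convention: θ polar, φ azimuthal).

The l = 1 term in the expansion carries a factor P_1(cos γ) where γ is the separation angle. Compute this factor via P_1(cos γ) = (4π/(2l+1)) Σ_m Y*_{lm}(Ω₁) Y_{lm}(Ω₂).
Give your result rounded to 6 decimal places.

0.156560

Summing Y*_{l m}(θ₁,φ₁)·Y_{l m}(θ₂,φ₂) over m ∈ [−1, 1]; prefactor 4π/(2·1+1) = 4.188790:
  [-1]  conj(Y_{1,-1})(Ω₁) = (-0.089838, 0.325110) ; Y_{1,-1}(Ω₂) = (-0.030787, 0.029926) ; Δ = (-0.006963, -0.012698)
  [+0]  conj(Y_{1,0})(Ω₁) = (-0.105819, -0.000000) ; Y_{1,0}(Ω₂) = (-0.484815, 0.000000) ; Δ = (0.051302, 0.000000)
  [+1]  conj(Y_{1,1})(Ω₁) = (0.089838, 0.325110) ; Y_{1,1}(Ω₂) = (0.030787, 0.029926) ; Δ = (-0.006963, 0.012698)
Σ over m = (0.037376, 0.000000); ×(4π/3) → (0.156560, 0.000000). Real part: 0.156560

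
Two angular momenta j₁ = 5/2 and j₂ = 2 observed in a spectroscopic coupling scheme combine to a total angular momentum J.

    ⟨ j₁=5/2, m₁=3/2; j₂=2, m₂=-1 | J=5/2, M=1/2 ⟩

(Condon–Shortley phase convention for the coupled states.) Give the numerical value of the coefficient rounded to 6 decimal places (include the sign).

triangle: 2!×3!×2!/8! = 24/40320
(j±m)!: 4!×1!×1!×3!×3!×2! = 1728
prefactor² = (2J+1)×Δ×N² = 216/35
  k=0: +1/(0!×2!×1!×1!×2!×1!) = 1/4
  k=1: −1/(1!×1!×0!×0!×3!×2!) = -1/12
Σ = 1/6  ⇒  CG² = 216/35×(1/6)² = 6/35
CG = +√(6/35) = +0.414039

+√(6/35) = +0.414039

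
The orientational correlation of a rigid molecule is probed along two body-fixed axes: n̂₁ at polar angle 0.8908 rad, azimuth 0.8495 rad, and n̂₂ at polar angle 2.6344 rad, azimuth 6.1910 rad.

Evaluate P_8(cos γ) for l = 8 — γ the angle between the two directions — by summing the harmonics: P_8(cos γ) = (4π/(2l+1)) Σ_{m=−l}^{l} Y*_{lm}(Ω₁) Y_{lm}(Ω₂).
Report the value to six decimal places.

-0.268588

Term-by-term m-sum for l=8 (normalisation 4π/17 = 0.739198):
  [-8]  conj(Y_{8,-8})(Ω₁) = +0.060022+0.033796i ; Y_{8,-8}(Ω₂) = +0.001182+0.001074i ; Δ = +0.000035+0.000104i
  [-7]  conj(Y_{8,-7})(Ω₁) = +0.210298-0.073607i ; Y_{8,-7}(Ω₂) = -0.009184-0.006914i ; Δ = -0.002440-0.000778i
  [-6]  conj(Y_{8,-6})(Ω₁) = +0.153917-0.380260i ; Y_{8,-6}(Ω₂) = +0.044001+0.027166i ; Δ = +0.017103-0.012551i
  [-5]  conj(Y_{8,-5})(Ω₁) = -0.190961-0.380740i ; Y_{8,-5}(Ω₂) = -0.145630-0.072320i ; Δ = +0.000274+0.069258i
  [-4]  conj(Y_{8,-4})(Ω₁) = -0.105413-0.027637i ; Y_{8,-4}(Ω₂) = +0.335155+0.129509i ; Δ = -0.031751-0.022915i
  [-3]  conj(Y_{8,-3})(Ω₁) = +0.253341-0.170763i ; Y_{8,-3}(Ω₂) = -0.496819-0.141012i ; Δ = -0.149944+0.049114i
  [-2]  conj(Y_{8,-2})(Ω₁) = +0.036613-0.284020i ; Y_{8,-2}(Ω₂) = +0.337989+0.063031i ; Δ = +0.030277-0.093688i
  [-1]  conj(Y_{8,-1})(Ω₁) = +0.122792+0.139637i ; Y_{8,-1}(Ω₂) = +0.204787+0.018932i ; Δ = +0.022503+0.030921i
  [+0]  conj(Y_{8,0})(Ω₁) = +0.317807-0.000000i ; Y_{8,0}(Ω₂) = -0.426242+0.000000i ; Δ = -0.135463+0.000000i
  [+1]  conj(Y_{8,1})(Ω₁) = -0.122792+0.139637i ; Y_{8,1}(Ω₂) = -0.204787+0.018932i ; Δ = +0.022503-0.030921i
  [+2]  conj(Y_{8,2})(Ω₁) = +0.036613+0.284020i ; Y_{8,2}(Ω₂) = +0.337989-0.063031i ; Δ = +0.030277+0.093688i
  [+3]  conj(Y_{8,3})(Ω₁) = -0.253341-0.170763i ; Y_{8,3}(Ω₂) = +0.496819-0.141012i ; Δ = -0.149944-0.049114i
  [+4]  conj(Y_{8,4})(Ω₁) = -0.105413+0.027637i ; Y_{8,4}(Ω₂) = +0.335155-0.129509i ; Δ = -0.031751+0.022915i
  [+5]  conj(Y_{8,5})(Ω₁) = +0.190961-0.380740i ; Y_{8,5}(Ω₂) = +0.145630-0.072320i ; Δ = +0.000274-0.069258i
  [+6]  conj(Y_{8,6})(Ω₁) = +0.153917+0.380260i ; Y_{8,6}(Ω₂) = +0.044001-0.027166i ; Δ = +0.017103+0.012551i
  [+7]  conj(Y_{8,7})(Ω₁) = -0.210298-0.073607i ; Y_{8,7}(Ω₂) = +0.009184-0.006914i ; Δ = -0.002440+0.000778i
  [+8]  conj(Y_{8,8})(Ω₁) = +0.060022-0.033796i ; Y_{8,8}(Ω₂) = +0.001182-0.001074i ; Δ = +0.000035-0.000104i
Σ over m = -0.363351-0.000000i; ×(4π/17) → -0.268588-0.000000i. Real part: -0.268588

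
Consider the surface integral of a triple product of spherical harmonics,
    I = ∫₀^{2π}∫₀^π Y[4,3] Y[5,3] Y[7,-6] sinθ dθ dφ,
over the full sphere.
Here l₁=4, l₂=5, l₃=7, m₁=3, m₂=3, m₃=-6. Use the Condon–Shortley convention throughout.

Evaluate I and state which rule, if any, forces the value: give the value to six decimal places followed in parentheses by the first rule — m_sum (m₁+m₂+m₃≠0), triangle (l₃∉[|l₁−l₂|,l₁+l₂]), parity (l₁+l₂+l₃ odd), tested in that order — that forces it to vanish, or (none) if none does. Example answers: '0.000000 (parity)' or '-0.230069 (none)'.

0.136138 (none)

Rules hold: Σm=0, L=16 even, 1≤7≤9.
N = 9·11·15 = 1485
Δ = 2!·6!·8!/17! = 1/6126120
Racah Σ t=0..2: t=0:+1/69120 t=1:−1/20736 t=2:+1/69120 = -1/51840
⇒ 3j(4 5 7; 0 0 0)² = 280/21879, sgn +1
Racah Σ t=0..1: t=0:+1/9676800 t=1:−1/3628800 = -1/5806080
⇒ 3j(4 5 7; 3 3 -6)² = 5/408, sgn +1
4πI² = N·(3j₀)²·(3jₘ)² = 875/3757
I = +1·√(0.232899/4π) = 0.13613773
No selection rule forces the value: the integral is nonzero (none).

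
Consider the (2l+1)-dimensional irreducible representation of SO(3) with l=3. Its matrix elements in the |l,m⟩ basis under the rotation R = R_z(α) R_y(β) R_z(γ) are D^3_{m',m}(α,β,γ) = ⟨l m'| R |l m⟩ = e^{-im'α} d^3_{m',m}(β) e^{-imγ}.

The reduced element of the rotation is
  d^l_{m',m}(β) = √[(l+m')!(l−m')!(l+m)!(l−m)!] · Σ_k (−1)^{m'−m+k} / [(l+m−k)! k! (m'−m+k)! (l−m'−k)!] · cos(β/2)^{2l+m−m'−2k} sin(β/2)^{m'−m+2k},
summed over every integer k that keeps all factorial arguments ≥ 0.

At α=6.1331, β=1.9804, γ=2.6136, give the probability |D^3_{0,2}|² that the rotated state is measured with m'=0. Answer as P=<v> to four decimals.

D^3_{0,2}(6.1331,1.9804,2.6136) = e^{-i·0·6.1331}·d^3_{0,2}(1.9804)·e^{-i·2·2.6136}. Compute d first:
c=cos(1.980400/2)=0.548523, s=sin(1.980400/2)=0.836136; N=√[6·6·120·1]=65.726707
The bounds max(0,m−m')=2 and min(l+m,l−m')=3 give 2 terms
  k=2: (−1)^0·65.7267/(12)·0.5485^4·0.8361^2 = +0.346651
  k=3: (−1)^1·65.7267/(12)·0.5485^2·0.8361^4 = -0.805484
d^3_{0,2}(1.9804) = +0.346651 -0.805484 = -0.458833
|D^3_{0,2}|² = |d^3_{0,2}(β)|² = (-0.458833)² = 0.210528 (the z-rotation phases have unit modulus)

P=0.2105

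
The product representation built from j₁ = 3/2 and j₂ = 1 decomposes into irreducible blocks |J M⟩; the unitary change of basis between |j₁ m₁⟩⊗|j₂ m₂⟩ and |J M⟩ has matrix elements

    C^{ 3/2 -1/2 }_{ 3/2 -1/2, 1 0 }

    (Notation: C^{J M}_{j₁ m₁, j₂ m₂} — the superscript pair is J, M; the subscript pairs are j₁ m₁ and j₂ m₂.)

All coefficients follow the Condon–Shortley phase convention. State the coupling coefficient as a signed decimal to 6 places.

j₁+j₂−J=1  J+j₁−j₂=2  J−j₁+j₂=1  j₁+j₂+J+1=5
(j₁±m₁, j₂±m₂, J±M) = (1,2,1,1,1,2)
P² = 4/15
sum k=0..1:
  [0] +1/2 = 1/2
  [1] −1/1 = -1
S = -1/2
C² = P²·S² = 1/15 ; C = -0.258199

-0.258199  (= −√(1/15))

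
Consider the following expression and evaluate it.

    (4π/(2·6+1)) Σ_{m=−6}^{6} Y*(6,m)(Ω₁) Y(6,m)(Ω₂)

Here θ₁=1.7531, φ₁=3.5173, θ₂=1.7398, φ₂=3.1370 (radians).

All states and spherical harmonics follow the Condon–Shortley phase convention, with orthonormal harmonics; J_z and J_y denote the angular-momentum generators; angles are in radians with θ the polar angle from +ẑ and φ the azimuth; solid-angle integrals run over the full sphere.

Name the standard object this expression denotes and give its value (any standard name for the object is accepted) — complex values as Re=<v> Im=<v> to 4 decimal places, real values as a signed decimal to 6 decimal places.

Legendre polynomial (addition theorem), -0.016987

This sum is the spherical-harmonic addition theorem: it equals the Legendre polynomial P_l(cos γ) of the angle γ between the two directions.
Addition theorem: P_6(cos γ) = (4π/13) Σ_m Y*_{lm}(Ω₁) Y_{lm}(Ω₂), m = −6…6:
  m=-6: Y*=(-0.275951, 0.338849)  Y=(0.443064, 0.012212)  product (-0.126402, 0.146762)
  m=-5: Y*=(-0.084532, 0.265960)  Y=(0.261918, 0.006016)  product (-0.023740, 0.069151)
  m=-4: Y*=(-0.014470, -0.212568)  Y=(-0.232002, -0.004262)  product (0.002451, 0.049378)
  m=-3: Y*=(-0.127212, -0.267658)  Y=(-0.282156, -0.003888)  product (0.034853, 0.076016)
  m=-2: Y*=(0.102202, 0.095481)  Y=(0.163667, 0.001503)  product (0.016584, 0.015781)
  m=-1: Y*=(0.276703, 0.109144)  Y=(0.285362, 0.001311)  product (0.078817, 0.031508)
  m=+0: Y*=(-0.119570, -0.000000)  Y=(-0.144703, 0.000000)  product (0.017302, 0.000000)
  m=+1: Y*=(-0.276703, 0.109144)  Y=(-0.285362, 0.001311)  product (0.078817, -0.031508)
  m=+2: Y*=(0.102202, -0.095481)  Y=(0.163667, -0.001503)  product (0.016584, -0.015781)
  m=+3: Y*=(0.127212, -0.267658)  Y=(0.282156, -0.003888)  product (0.034853, -0.076016)
  m=+4: Y*=(-0.014470, 0.212568)  Y=(-0.232002, 0.004262)  product (0.002451, -0.049378)
  m=+5: Y*=(0.084532, 0.265960)  Y=(-0.261918, 0.006016)  product (-0.023740, -0.069151)
  m=+6: Y*=(-0.275951, -0.338849)  Y=(0.443064, -0.012212)  product (-0.126402, -0.146762)
Accumulated sum (-0.017573, 0.000000); after 4π/(2l+1) scaling, (-0.016987, 0.000000) ⇒ P_6 = -0.016987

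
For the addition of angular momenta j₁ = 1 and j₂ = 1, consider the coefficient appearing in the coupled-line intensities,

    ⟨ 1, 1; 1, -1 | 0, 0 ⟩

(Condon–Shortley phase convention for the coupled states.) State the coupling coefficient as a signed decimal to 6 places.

+√(1/3) ≈ +0.577350

j₁+j₂−J=2  J+j₁−j₂=0  J−j₁+j₂=0  j₁+j₂+J+1=3
(j₁±m₁, j₂±m₂, J±M) = (2,0,0,2,0,0)
P² = 4/3
sum k=0..0:
  [0] +1/2 = 1/2
S = 1/2
C² = P²·S² = 1/3 ; C = +0.577350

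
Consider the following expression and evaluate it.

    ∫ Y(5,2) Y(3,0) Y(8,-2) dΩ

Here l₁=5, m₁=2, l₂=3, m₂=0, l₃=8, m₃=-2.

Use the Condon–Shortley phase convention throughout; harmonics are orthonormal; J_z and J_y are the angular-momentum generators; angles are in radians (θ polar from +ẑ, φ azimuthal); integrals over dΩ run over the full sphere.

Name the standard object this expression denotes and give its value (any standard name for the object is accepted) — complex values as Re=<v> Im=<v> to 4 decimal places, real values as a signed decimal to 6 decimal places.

Gaunt coefficient, +0.205677

This is a Gaunt coefficient — the integral of a triple product of spherical harmonics over the sphere.
Rules hold: Σm=0, L=16 even, 2≤8≤8.
N = 11·7·17 = 1309
Δ = 0!·10!·6!/17! = 1/136136
Racah Σ t=0..0: t=0:+1/518400 = 1/518400
⇒ 3j(5 3 8; 0 0 0)² = 56/2431, sgn +1
Racah Σ t=0..0: t=0:+1/1088640 = 1/1088640
⇒ 3j(5 3 8; 2 0 -2)² = 300/17017, sgn +1
4πI² = N·(3j₀)²·(3jₘ)² = 16800/31603
I = +1·√(0.531595/4π) = 0.20567692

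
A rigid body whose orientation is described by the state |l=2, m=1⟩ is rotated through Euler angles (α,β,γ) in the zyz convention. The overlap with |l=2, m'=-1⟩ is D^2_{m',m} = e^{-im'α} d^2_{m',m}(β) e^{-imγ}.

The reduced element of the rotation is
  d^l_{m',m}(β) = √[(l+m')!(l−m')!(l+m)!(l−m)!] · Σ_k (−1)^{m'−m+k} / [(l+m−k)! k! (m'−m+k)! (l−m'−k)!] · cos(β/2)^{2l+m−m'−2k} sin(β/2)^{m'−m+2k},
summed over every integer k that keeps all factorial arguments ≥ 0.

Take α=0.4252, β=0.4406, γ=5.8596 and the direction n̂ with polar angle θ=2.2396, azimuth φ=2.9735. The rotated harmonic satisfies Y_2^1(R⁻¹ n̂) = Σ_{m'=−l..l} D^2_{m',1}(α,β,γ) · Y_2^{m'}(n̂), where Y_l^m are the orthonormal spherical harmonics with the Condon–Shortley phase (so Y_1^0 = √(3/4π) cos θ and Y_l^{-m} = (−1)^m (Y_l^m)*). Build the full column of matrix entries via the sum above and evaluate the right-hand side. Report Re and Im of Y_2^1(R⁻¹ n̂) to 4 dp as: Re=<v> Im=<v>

Need the full column D^2_{m',1} for m'=−2..2 at α=0.4252, β=0.4406, γ=5.8596.
cos(β/2)=0.975832, sin(β/2)=0.218522
d^2_{-2,1}: single k=3 term ⇒ +0.020365;  D = +0.005956+0.019475i
d^2_{-1,1}: k∈[2..3] ⇒ +0.136415 -0.002280 = +0.134135;  D = +0.088649+0.100665i
d^2_{0,1}: k∈[1..2] ⇒ +0.497390 -0.024942 = +0.472447;  D = +0.430693+0.194191i
d^2_{1,1}: k∈[0..1] ⇒ +0.906776 -0.136415 = +0.770361;  D = +0.770360-0.001244i
d^2_{2,1}: single k=0 term ⇒ -0.406117;  D = -0.369684+0.168122i
Y_2^{m'}(θ=2.2396,φ=2.9735) and Σ D·Y over m':
  (+0.0060+0.0195i)·(+0.2245+0.0784i)  (+0.0886+0.1007i)·(+0.3705+0.0629i)  (+0.4307+0.1942i)·(+0.0484+0.0000i)  (+0.7704-0.0012i)·(-0.3705+0.0629i)  (-0.3697+0.1681i)·(+0.2245-0.0784i)
Y_2^1(R⁻¹ n̂) = -0.307988+0.172735i

Re=-0.3080 Im=0.1727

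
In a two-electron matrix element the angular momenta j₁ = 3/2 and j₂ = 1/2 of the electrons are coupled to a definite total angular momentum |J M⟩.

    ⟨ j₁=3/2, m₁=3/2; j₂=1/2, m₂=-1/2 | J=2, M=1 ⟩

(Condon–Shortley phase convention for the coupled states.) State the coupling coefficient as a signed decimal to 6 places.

+0.500000

√[5·0!3!1!/5! · 3!0!0!1!3!1!] = √(9)
  +(−1)^0/∏(0,0,0,0,3,1)! = 1/6  (running 1/6)
⟨..|..⟩ = √(9)·(1/6) = +0.500000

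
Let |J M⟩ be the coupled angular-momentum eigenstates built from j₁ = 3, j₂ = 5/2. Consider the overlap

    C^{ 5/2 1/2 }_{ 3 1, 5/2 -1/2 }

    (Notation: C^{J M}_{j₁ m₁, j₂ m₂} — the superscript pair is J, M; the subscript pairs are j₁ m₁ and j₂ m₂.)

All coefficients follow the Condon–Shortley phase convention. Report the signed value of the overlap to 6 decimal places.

j₁+j₂−J=3  J+j₁−j₂=3  J−j₁+j₂=2  j₁+j₂+J+1=9
(j₁±m₁, j₂±m₂, J±M) = (4,2,2,3,3,2)
P² = 288/35
sum k=0..2:
  [0] +1/24 = 1/24
  [1] −1/4 = -1/4
  [2] +1/24 = 1/24
S = -1/6
C² = P²·S² = 8/35 ; C = -0.478091

−√(8/35) = -0.478091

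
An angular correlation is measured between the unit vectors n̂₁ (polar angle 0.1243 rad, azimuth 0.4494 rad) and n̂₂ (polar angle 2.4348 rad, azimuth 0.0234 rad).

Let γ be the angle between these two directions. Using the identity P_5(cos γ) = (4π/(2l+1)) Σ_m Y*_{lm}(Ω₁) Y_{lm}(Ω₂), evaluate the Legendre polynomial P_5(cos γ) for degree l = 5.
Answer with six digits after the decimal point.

0.333629

Expand P_5 via completeness: Σ_{m} conj(Y_{5,m}) at Ω₁ times Y_{5,m} at Ω₂ —
  m=-5: Y*=(-0.000009, 0.000011)  Y=(0.053237, -0.006257)  product (-0.000000, 0.000001)
  m=-4: Y*=(-0.000077, 0.000335)  Y=(-0.197629, 0.018552)  product (0.000009, -0.000068)
  m=-3: Y*=(0.001144, 0.005055)  Y=(0.397362, -0.027941)  product (0.000596, 0.001977)
  m=-2: Y*=(0.031443, 0.039526)  Y=(-0.398955, 0.018685)  product (-0.013283, -0.015181)
  m=-1: Y*=(0.270911, 0.130664)  Y=(-0.015249, 0.000357)  product (-0.004178, -0.001896)
  m=+0: Y*=(0.830220, -0.000000)  Y=(0.392372, 0.000000)  product (0.325755, 0.000000)
  m=+1: Y*=(-0.270911, 0.130664)  Y=(0.015249, 0.000357)  product (-0.004178, 0.001896)
  m=+2: Y*=(0.031443, -0.039526)  Y=(-0.398955, -0.018685)  product (-0.013283, 0.015181)
  m=+3: Y*=(-0.001144, 0.005055)  Y=(-0.397362, -0.027941)  product (0.000596, -0.001977)
  m=+4: Y*=(-0.000077, -0.000335)  Y=(-0.197629, -0.018552)  product (0.000009, 0.000068)
  m=+5: Y*=(0.000009, 0.000011)  Y=(-0.053237, -0.006257)  product (-0.000000, -0.000001)
Accumulated sum (0.292042, -0.000000); after 4π/(2l+1) scaling, (0.333629, -0.000000) ⇒ P_5 = 0.333629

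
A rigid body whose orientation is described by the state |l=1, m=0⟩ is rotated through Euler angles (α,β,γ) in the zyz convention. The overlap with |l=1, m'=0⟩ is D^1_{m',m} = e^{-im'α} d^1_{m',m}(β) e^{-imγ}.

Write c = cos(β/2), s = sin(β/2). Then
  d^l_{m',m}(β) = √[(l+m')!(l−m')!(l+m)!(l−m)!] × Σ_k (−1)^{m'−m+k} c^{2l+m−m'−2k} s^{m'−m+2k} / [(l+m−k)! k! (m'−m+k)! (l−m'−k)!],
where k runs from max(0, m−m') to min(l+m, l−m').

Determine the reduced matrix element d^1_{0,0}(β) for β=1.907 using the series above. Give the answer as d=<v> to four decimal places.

d=-0.3299

d^1_{0,0}(β=1.9070) via the finite sum:
Half-angle: c=0.578833, s=0.815446. N=√(1·1·1·1)=1.000000
Admissible k: 0..1 (factorial args all ≥0)
  k=0: (−1)^0·1.0000/(1)·0.5788^2·0.8154^0 = +0.335047
  k=1: (−1)^1·1.0000/(1)·0.5788^0·0.8154^2 = -0.664953
d^1_{0,0}(1.9070) = +0.335047 -0.664953 = -0.329906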